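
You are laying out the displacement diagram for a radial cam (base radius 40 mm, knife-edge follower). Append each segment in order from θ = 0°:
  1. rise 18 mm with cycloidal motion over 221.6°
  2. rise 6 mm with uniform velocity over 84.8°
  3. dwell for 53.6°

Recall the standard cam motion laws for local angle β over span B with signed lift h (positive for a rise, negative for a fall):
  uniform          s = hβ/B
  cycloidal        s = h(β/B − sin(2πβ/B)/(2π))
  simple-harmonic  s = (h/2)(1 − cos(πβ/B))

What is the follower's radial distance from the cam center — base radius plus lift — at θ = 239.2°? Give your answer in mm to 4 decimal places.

seg 1 [0°–221.6°] cycloidal, h=18: full span → s += 18 → s = 18.0000
seg 2 [221.6°–306.4°] uniform, h=6: θ=239.2° here. β=17.6, B=84.8. 6·17.6/84.8 = 1.2453 → s = 19.2453
radial distance = base radius + s = 40 + 19.2453 = 59.2453

59.2453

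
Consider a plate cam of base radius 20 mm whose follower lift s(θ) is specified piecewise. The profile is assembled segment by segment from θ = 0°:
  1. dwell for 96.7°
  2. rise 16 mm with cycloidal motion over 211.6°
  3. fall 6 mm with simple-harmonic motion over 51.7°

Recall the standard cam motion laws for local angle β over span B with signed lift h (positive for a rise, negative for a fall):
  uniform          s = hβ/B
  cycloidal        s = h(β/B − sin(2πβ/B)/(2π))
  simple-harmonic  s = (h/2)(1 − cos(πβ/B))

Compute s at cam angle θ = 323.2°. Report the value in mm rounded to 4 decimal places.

seg 1 [0°–96.7°] dwell: s stays 0.0000
seg 2 [96.7°–308.3°] cycloidal, h=16: full span → s += 16 → s = 16.0000
seg 3 [308.3°–360°] simple-harmonic, h=-6: θ=323.2° here. β=14.9, B=51.7. -6/2·(1 − cos(π·0.2882)) = -1.1479 → s = 14.8521

14.8521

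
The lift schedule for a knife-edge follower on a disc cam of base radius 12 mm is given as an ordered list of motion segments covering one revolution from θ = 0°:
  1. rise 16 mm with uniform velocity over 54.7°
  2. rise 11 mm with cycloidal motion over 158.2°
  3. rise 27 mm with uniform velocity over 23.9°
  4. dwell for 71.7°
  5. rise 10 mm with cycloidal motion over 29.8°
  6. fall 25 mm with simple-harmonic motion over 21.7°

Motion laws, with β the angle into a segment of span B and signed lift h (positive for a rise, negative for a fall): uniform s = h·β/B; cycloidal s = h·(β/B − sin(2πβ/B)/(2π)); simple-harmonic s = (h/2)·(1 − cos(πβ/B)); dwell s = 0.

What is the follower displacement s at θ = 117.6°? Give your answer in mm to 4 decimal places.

seg 1 [0°–54.7°] uniform, h=16: full span → s += 16 → s = 16.0000
seg 2 [54.7°–212.9°] cycloidal, h=11: θ=117.6° here. β=62.9, B=158.2. 11·(0.3976 − sin(2π·0.3976)/(2π)) = 3.3233 → s = 19.3233

19.3233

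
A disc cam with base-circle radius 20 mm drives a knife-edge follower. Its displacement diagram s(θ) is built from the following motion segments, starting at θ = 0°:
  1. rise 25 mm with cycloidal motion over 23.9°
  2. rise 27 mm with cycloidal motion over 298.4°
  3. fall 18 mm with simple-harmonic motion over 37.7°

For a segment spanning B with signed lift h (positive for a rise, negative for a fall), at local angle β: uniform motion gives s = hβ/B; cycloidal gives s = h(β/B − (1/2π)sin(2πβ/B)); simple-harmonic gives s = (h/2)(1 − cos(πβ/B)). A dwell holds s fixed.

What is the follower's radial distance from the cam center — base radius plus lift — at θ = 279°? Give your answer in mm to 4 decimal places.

seg 1 [0°–23.9°] cycloidal, h=25: full span → s += 25 → s = 25.0000
seg 2 [23.9°–322.3°] cycloidal, h=27: θ=279° here. β=255.1, B=298.4. 27·(0.8549 − sin(2π·0.8549)/(2π)) = 26.4793 → s = 51.4793
radial distance = base radius + s = 20 + 51.4793 = 71.4793

71.4793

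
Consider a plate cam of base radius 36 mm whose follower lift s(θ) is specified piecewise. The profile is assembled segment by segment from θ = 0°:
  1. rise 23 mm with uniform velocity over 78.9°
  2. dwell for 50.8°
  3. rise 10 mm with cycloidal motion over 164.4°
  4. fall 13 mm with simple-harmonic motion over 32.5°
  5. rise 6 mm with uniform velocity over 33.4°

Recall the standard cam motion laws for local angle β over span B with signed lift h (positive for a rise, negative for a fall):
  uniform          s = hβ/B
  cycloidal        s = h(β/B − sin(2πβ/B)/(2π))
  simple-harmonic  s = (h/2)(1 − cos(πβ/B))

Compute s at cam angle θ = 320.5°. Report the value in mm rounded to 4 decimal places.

seg 1 [0°–78.9°] uniform, h=23: full span → s += 23 → s = 23.0000
seg 2 [78.9°–129.7°] dwell: s stays 23.0000
seg 3 [129.7°–294.1°] cycloidal, h=10: full span → s += 10 → s = 33.0000
seg 4 [294.1°–326.6°] simple-harmonic, h=-13: θ=320.5° here. β=26.4, B=32.5. -13/2·(1 − cos(π·0.8123)) = -11.9024 → s = 21.0976

21.0976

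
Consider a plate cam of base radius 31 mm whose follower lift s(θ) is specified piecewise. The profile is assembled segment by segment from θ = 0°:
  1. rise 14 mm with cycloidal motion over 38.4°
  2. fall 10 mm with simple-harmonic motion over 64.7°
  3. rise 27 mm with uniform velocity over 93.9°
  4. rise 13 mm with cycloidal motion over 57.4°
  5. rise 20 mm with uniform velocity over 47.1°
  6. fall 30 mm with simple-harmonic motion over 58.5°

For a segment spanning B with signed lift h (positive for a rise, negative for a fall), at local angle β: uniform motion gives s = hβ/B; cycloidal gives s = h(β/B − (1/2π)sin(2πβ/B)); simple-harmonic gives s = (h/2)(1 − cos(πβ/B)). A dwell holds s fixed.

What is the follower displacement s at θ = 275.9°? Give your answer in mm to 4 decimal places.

seg 1 [0°–38.4°] cycloidal, h=14: full span → s += 14 → s = 14.0000
seg 2 [38.4°–103.1°] simple-harmonic, h=-10: full span → s += -10 → s = 4.0000
seg 3 [103.1°–197°] uniform, h=27: full span → s += 27 → s = 31.0000
seg 4 [197°–254.4°] cycloidal, h=13: full span → s += 13 → s = 44.0000
seg 5 [254.4°–301.5°] uniform, h=20: θ=275.9° here. β=21.5, B=47.1. 20·21.5/47.1 = 9.1295 → s = 53.1295

53.1295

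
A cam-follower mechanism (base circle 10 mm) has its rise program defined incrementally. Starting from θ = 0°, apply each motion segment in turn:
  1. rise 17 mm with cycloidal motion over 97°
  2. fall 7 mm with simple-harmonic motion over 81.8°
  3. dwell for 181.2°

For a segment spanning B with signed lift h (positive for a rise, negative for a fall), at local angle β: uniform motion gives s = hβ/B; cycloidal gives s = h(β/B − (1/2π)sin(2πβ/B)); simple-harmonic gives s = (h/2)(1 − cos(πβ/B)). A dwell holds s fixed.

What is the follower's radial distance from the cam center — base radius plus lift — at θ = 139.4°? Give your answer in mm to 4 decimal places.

seg 1 [0°–97°] cycloidal, h=17: full span → s += 17 → s = 17.0000
seg 2 [97°–178.8°] simple-harmonic, h=-7: θ=139.4° here. β=42.4, B=81.8. -7/2·(1 − cos(π·0.5183)) = -3.7015 → s = 13.2985
radial distance = base radius + s = 10 + 13.2985 = 23.2985

23.2985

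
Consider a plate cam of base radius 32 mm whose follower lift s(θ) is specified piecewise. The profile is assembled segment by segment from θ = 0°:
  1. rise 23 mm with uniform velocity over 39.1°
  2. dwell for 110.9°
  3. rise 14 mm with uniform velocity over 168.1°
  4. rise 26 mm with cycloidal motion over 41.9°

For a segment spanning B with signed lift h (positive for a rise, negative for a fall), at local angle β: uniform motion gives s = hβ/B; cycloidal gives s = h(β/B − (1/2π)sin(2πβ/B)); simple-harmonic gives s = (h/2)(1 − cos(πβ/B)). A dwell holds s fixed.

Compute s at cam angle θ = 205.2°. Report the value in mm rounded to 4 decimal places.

seg 1 [0°–39.1°] uniform, h=23: full span → s += 23 → s = 23.0000
seg 2 [39.1°–150°] dwell: s stays 23.0000
seg 3 [150°–318.1°] uniform, h=14: θ=205.2° here. β=55.2, B=168.1. 14·55.2/168.1 = 4.5973 → s = 27.5973

27.5973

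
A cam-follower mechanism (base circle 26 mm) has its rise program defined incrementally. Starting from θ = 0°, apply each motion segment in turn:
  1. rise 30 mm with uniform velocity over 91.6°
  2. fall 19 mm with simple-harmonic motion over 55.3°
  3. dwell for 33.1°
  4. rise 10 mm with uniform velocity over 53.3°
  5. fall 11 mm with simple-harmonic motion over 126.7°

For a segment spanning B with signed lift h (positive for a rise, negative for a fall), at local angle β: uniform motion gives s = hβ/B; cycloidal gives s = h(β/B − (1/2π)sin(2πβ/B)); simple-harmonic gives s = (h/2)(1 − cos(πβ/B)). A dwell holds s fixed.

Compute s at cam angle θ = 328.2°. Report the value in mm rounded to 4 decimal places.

seg 1 [0°–91.6°] uniform, h=30: full span → s += 30 → s = 30.0000
seg 2 [91.6°–146.9°] simple-harmonic, h=-19: full span → s += -19 → s = 11.0000
seg 3 [146.9°–180°] dwell: s stays 11.0000
seg 4 [180°–233.3°] uniform, h=10: full span → s += 10 → s = 21.0000
seg 5 [233.3°–360°] simple-harmonic, h=-11: θ=328.2° here. β=94.9, B=126.7. -11/2·(1 − cos(π·0.7490)) = -9.3770 → s = 11.6230

11.6230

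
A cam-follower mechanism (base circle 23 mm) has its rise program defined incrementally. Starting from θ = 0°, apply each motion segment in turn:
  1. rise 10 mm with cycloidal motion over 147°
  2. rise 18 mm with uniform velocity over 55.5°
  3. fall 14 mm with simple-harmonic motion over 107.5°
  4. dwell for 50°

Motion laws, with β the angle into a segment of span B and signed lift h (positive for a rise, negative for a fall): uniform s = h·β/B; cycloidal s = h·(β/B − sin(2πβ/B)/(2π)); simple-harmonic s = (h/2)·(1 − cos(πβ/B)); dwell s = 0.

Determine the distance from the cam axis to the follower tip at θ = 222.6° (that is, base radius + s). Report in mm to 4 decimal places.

seg 1 [0°–147°] cycloidal, h=10: full span → s += 10 → s = 10.0000
seg 2 [147°–202.5°] uniform, h=18: full span → s += 18 → s = 28.0000
seg 3 [202.5°–310°] simple-harmonic, h=-14: θ=222.6° here. β=20.1, B=107.5. -14/2·(1 − cos(π·0.1870)) = -1.1733 → s = 26.8267
radial distance = base radius + s = 23 + 26.8267 = 49.8267

49.8267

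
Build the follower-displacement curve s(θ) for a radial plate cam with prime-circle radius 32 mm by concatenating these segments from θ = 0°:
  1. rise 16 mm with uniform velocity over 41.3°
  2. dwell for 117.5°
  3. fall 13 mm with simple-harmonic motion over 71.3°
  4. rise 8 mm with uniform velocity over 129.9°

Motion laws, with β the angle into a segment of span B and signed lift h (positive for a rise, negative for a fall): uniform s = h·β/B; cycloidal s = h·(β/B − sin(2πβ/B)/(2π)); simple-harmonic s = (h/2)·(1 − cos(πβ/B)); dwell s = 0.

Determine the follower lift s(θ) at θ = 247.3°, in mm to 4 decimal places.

seg 1 [0°–41.3°] uniform, h=16: full span → s += 16 → s = 16.0000
seg 2 [41.3°–158.8°] dwell: s stays 16.0000
seg 3 [158.8°–230.1°] simple-harmonic, h=-13: full span → s += -13 → s = 3.0000
seg 4 [230.1°–360°] uniform, h=8: θ=247.3° here. β=17.2, B=129.9. 8·17.2/129.9 = 1.0593 → s = 4.0593

4.0593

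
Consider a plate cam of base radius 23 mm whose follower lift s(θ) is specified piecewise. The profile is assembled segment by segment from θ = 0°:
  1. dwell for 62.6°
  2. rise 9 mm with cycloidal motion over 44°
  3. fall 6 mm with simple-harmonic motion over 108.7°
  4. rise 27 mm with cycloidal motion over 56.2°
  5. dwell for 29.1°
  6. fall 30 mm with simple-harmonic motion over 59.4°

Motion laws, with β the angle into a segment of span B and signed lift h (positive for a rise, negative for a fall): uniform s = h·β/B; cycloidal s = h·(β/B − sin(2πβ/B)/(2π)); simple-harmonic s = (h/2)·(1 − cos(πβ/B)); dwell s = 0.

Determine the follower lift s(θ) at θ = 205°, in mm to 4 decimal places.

seg 1 [0°–62.6°] dwell: s stays 0.0000
seg 2 [62.6°–106.6°] cycloidal, h=9: full span → s += 9 → s = 9.0000
seg 3 [106.6°–215.3°] simple-harmonic, h=-6: θ=205° here. β=98.4, B=108.7. -6/2·(1 − cos(π·0.9052)) = -5.8681 → s = 3.1319

3.1319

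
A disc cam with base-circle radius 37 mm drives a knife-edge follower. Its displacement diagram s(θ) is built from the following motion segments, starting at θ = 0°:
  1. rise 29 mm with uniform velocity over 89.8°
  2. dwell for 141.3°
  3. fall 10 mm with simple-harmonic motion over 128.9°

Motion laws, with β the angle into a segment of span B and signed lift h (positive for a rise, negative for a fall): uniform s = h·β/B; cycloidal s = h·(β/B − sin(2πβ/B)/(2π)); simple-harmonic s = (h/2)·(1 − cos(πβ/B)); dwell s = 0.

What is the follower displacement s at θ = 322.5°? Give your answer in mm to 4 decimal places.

seg 1 [0°–89.8°] uniform, h=29: full span → s += 29 → s = 29.0000
seg 2 [89.8°–231.1°] dwell: s stays 29.0000
seg 3 [231.1°–360°] simple-harmonic, h=-10: θ=322.5° here. β=91.4, B=128.9. -10/2·(1 − cos(π·0.7091)) = -8.0531 → s = 20.9469

20.9469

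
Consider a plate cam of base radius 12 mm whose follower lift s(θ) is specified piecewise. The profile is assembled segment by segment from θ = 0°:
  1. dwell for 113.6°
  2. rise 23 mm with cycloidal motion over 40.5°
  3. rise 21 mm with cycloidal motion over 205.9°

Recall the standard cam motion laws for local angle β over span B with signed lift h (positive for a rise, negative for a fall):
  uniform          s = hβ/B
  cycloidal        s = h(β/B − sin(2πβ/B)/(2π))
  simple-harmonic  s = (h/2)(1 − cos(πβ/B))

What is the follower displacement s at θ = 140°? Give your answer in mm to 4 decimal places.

seg 1 [0°–113.6°] dwell: s stays 0.0000
seg 2 [113.6°–154.1°] cycloidal, h=23: θ=140° here. β=26.4, B=40.5. 23·(0.6519 − sin(2π·0.6519)/(2π)) = 17.9789 → s = 17.9789

17.9789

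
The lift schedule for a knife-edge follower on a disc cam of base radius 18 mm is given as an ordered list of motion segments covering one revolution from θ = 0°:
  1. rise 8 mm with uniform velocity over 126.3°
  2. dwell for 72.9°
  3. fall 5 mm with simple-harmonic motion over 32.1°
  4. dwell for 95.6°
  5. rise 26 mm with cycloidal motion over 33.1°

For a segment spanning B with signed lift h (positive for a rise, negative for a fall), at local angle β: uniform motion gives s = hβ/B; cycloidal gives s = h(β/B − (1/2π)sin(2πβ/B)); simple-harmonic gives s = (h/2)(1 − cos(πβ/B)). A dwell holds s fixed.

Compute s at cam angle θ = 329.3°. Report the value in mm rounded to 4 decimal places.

seg 1 [0°–126.3°] uniform, h=8: full span → s += 8 → s = 8.0000
seg 2 [126.3°–199.2°] dwell: s stays 8.0000
seg 3 [199.2°–231.3°] simple-harmonic, h=-5: full span → s += -5 → s = 3.0000
seg 4 [231.3°–326.9°] dwell: s stays 3.0000
seg 5 [326.9°–360°] cycloidal, h=26: θ=329.3° here. β=2.4, B=33.1. 26·(0.0725 − sin(2π·0.0725)/(2π)) = 0.0645 → s = 3.0645

3.0645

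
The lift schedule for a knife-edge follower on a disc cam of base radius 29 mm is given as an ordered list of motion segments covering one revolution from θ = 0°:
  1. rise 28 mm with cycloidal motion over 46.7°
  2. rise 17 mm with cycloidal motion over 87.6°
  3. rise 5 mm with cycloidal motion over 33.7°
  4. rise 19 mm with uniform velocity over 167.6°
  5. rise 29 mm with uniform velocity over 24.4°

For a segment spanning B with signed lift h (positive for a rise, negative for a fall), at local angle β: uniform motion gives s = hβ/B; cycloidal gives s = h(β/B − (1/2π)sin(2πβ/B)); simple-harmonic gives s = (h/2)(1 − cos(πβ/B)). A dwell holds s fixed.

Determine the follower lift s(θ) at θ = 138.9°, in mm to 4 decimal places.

seg 1 [0°–46.7°] cycloidal, h=28: full span → s += 28 → s = 28.0000
seg 2 [46.7°–134.3°] cycloidal, h=17: full span → s += 17 → s = 45.0000
seg 3 [134.3°–168°] cycloidal, h=5: θ=138.9° here. β=4.6, B=33.7. 5·(0.1365 − sin(2π·0.1365)/(2π)) = 0.0806 → s = 45.0806

45.0806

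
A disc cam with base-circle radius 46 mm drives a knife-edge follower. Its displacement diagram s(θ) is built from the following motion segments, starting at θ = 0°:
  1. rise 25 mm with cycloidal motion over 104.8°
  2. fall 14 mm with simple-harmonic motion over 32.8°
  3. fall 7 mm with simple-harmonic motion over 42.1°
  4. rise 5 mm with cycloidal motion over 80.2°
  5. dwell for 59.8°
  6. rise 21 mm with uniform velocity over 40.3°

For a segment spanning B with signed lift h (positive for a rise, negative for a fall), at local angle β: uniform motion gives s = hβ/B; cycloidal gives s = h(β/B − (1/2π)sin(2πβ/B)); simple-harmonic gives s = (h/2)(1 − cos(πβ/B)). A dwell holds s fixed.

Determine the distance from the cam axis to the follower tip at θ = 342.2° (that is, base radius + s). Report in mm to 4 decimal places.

seg 1 [0°–104.8°] cycloidal, h=25: full span → s += 25 → s = 25.0000
seg 2 [104.8°–137.6°] simple-harmonic, h=-14: full span → s += -14 → s = 11.0000
seg 3 [137.6°–179.7°] simple-harmonic, h=-7: full span → s += -7 → s = 4.0000
seg 4 [179.7°–259.9°] cycloidal, h=5: full span → s += 5 → s = 9.0000
seg 5 [259.9°–319.7°] dwell: s stays 9.0000
seg 6 [319.7°–360°] uniform, h=21: θ=342.2° here. β=22.5, B=40.3. 21·22.5/40.3 = 11.7246 → s = 20.7246
radial distance = base radius + s = 46 + 20.7246 = 66.7246

66.7246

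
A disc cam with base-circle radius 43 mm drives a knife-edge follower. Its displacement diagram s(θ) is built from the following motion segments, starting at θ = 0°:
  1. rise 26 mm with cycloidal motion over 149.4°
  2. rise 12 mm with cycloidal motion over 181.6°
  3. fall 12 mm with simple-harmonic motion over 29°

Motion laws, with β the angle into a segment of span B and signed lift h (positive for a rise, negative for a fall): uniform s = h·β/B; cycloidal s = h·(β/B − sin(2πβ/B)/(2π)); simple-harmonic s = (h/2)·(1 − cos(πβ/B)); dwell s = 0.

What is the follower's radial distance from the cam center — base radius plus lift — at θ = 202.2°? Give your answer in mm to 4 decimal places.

seg 1 [0°–149.4°] cycloidal, h=26: full span → s += 26 → s = 26.0000
seg 2 [149.4°–331°] cycloidal, h=12: θ=202.2° here. β=52.8, B=181.6. 12·(0.2907 − sin(2π·0.2907)/(2π)) = 1.6414 → s = 27.6414
radial distance = base radius + s = 43 + 27.6414 = 70.6414

70.6414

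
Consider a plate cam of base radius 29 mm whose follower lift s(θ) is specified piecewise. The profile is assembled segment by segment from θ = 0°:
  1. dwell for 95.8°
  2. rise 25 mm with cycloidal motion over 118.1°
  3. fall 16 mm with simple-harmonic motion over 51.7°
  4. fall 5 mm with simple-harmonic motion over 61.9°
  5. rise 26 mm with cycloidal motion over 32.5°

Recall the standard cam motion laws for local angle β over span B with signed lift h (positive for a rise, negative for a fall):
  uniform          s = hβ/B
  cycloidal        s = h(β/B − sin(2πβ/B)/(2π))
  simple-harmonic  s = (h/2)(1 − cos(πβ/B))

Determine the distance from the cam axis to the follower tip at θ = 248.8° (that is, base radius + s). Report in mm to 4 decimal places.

seg 1 [0°–95.8°] dwell: s stays 0.0000
seg 2 [95.8°–213.9°] cycloidal, h=25: full span → s += 25 → s = 25.0000
seg 3 [213.9°–265.6°] simple-harmonic, h=-16: θ=248.8° here. β=34.9, B=51.7. -16/2·(1 − cos(π·0.6750)) = -12.1810 → s = 12.8190
radial distance = base radius + s = 29 + 12.8190 = 41.8190

41.8190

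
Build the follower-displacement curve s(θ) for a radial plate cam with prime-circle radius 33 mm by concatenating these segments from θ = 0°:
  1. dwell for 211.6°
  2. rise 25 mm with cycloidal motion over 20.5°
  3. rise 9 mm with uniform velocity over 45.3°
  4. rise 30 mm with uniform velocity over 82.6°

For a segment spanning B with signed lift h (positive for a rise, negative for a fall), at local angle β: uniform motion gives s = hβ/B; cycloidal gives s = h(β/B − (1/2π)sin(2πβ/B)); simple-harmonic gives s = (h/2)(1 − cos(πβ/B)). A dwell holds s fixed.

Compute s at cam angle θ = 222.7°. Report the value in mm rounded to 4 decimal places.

seg 1 [0°–211.6°] dwell: s stays 0.0000
seg 2 [211.6°–232.1°] cycloidal, h=25: θ=222.7° here. β=11.1, B=20.5. 25·(0.5415 − sin(2π·0.5415)/(2π)) = 14.5615 → s = 14.5615

14.5615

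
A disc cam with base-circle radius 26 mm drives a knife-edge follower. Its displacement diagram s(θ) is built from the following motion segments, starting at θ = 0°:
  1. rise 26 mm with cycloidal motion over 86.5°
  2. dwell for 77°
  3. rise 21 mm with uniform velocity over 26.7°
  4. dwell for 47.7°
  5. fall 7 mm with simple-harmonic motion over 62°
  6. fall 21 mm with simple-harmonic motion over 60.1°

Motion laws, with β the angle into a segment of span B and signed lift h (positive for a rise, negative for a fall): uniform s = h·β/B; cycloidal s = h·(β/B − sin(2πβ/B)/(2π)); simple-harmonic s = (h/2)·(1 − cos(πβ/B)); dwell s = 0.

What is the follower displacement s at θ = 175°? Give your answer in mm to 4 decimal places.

seg 1 [0°–86.5°] cycloidal, h=26: full span → s += 26 → s = 26.0000
seg 2 [86.5°–163.5°] dwell: s stays 26.0000
seg 3 [163.5°–190.2°] uniform, h=21: θ=175° here. β=11.5, B=26.7. 21·11.5/26.7 = 9.0449 → s = 35.0449

35.0449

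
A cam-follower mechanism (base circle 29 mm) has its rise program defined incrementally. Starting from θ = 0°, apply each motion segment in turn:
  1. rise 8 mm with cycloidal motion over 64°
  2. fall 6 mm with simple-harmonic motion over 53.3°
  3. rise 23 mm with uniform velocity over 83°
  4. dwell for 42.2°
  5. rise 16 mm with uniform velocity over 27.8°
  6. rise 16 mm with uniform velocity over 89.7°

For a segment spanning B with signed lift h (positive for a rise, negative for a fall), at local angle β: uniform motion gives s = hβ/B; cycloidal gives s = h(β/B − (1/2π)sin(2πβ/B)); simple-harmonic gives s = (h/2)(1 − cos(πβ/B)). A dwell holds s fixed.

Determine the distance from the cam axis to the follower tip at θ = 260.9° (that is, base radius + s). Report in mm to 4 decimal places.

seg 1 [0°–64°] cycloidal, h=8: full span → s += 8 → s = 8.0000
seg 2 [64°–117.3°] simple-harmonic, h=-6: full span → s += -6 → s = 2.0000
seg 3 [117.3°–200.3°] uniform, h=23: full span → s += 23 → s = 25.0000
seg 4 [200.3°–242.5°] dwell: s stays 25.0000
seg 5 [242.5°–270.3°] uniform, h=16: θ=260.9° here. β=18.4, B=27.8. 16·18.4/27.8 = 10.5899 → s = 35.5899
radial distance = base radius + s = 29 + 35.5899 = 64.5899

64.5899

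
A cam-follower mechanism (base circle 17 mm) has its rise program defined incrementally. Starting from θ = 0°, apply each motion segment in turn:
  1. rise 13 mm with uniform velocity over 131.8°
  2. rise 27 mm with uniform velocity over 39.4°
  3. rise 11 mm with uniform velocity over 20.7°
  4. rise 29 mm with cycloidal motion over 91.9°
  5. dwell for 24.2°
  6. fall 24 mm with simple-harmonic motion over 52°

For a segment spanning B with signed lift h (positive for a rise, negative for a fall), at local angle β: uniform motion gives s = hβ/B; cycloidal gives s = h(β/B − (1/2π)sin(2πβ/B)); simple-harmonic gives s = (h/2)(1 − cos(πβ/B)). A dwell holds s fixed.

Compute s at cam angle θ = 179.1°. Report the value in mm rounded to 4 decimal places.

seg 1 [0°–131.8°] uniform, h=13: full span → s += 13 → s = 13.0000
seg 2 [131.8°–171.2°] uniform, h=27: full span → s += 27 → s = 40.0000
seg 3 [171.2°–191.9°] uniform, h=11: θ=179.1° here. β=7.9, B=20.7. 11·7.9/20.7 = 4.1981 → s = 44.1981

44.1981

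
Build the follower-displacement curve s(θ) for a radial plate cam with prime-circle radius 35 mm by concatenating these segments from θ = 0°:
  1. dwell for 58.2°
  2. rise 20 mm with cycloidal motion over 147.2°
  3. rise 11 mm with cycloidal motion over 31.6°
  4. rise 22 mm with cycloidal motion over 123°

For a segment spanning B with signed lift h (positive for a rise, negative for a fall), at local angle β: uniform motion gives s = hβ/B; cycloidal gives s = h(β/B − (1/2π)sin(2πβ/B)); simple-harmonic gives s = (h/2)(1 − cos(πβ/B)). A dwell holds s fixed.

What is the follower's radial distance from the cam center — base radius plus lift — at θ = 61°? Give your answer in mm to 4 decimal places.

seg 1 [0°–58.2°] dwell: s stays 0.0000
seg 2 [58.2°–205.4°] cycloidal, h=20: θ=61° here. β=2.8, B=147.2. 20·(0.0190 − sin(2π·0.0190)/(2π)) = 0.0009 → s = 0.0009
radial distance = base radius + s = 35 + 0.0009 = 35.0009

35.0009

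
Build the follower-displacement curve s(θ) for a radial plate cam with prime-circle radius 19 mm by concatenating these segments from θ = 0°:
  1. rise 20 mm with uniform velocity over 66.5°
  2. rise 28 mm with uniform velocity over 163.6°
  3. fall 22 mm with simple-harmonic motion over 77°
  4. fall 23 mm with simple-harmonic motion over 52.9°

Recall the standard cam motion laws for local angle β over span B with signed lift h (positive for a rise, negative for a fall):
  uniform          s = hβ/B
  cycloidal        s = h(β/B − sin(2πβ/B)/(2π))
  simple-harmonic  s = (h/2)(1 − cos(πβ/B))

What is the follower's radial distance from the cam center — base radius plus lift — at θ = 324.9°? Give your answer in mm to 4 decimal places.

seg 1 [0°–66.5°] uniform, h=20: full span → s += 20 → s = 20.0000
seg 2 [66.5°–230.1°] uniform, h=28: full span → s += 28 → s = 48.0000
seg 3 [230.1°–307.1°] simple-harmonic, h=-22: full span → s += -22 → s = 26.0000
seg 4 [307.1°–360°] simple-harmonic, h=-23: θ=324.9° here. β=17.8, B=52.9. -23/2·(1 − cos(π·0.3365)) = -5.8489 → s = 20.1511
radial distance = base radius + s = 19 + 20.1511 = 39.1511

39.1511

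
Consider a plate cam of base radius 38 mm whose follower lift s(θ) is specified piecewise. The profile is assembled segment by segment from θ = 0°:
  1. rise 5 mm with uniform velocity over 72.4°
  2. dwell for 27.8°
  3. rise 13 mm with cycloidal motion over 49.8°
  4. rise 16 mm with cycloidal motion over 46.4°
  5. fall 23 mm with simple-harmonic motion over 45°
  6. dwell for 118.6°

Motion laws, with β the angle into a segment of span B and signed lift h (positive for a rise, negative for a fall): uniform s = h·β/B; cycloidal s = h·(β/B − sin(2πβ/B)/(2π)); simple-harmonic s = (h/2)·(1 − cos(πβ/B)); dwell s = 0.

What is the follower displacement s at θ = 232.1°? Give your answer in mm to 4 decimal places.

seg 1 [0°–72.4°] uniform, h=5: full span → s += 5 → s = 5.0000
seg 2 [72.4°–100.2°] dwell: s stays 5.0000
seg 3 [100.2°–150°] cycloidal, h=13: full span → s += 13 → s = 18.0000
seg 4 [150°–196.4°] cycloidal, h=16: full span → s += 16 → s = 34.0000
seg 5 [196.4°–241.4°] simple-harmonic, h=-23: θ=232.1° here. β=35.7, B=45. -23/2·(1 − cos(π·0.7933)) = -20.6601 → s = 13.3399

13.3399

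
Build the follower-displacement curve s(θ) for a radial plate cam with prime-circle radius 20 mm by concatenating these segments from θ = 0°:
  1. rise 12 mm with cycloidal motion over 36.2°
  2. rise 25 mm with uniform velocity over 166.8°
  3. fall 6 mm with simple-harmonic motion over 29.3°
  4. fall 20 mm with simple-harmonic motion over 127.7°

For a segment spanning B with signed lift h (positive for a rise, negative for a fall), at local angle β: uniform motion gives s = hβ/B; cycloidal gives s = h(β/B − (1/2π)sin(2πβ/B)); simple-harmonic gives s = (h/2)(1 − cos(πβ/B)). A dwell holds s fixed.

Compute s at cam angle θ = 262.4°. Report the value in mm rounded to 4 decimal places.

seg 1 [0°–36.2°] cycloidal, h=12: full span → s += 12 → s = 12.0000
seg 2 [36.2°–203°] uniform, h=25: full span → s += 25 → s = 37.0000
seg 3 [203°–232.3°] simple-harmonic, h=-6: full span → s += -6 → s = 31.0000
seg 4 [232.3°–360°] simple-harmonic, h=-20: θ=262.4° here. β=30.1, B=127.7. -20/2·(1 − cos(π·0.2357)) = -2.6187 → s = 28.3813

28.3813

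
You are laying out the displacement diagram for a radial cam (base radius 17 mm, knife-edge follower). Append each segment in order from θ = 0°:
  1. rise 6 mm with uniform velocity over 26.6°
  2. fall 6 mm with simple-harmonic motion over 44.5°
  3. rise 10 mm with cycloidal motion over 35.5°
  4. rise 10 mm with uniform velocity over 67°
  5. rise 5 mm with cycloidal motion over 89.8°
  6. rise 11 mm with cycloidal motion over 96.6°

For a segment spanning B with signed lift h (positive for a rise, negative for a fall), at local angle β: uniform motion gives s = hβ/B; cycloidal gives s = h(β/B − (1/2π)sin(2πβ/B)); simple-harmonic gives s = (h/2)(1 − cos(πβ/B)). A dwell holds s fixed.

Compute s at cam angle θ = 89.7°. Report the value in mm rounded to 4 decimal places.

seg 1 [0°–26.6°] uniform, h=6: full span → s += 6 → s = 6.0000
seg 2 [26.6°–71.1°] simple-harmonic, h=-6: full span → s += -6 → s = 0.0000
seg 3 [71.1°–106.6°] cycloidal, h=10: θ=89.7° here. β=18.6, B=35.5. 10·(0.5239 − sin(2π·0.5239)/(2π)) = 5.4780 → s = 5.4780

5.4780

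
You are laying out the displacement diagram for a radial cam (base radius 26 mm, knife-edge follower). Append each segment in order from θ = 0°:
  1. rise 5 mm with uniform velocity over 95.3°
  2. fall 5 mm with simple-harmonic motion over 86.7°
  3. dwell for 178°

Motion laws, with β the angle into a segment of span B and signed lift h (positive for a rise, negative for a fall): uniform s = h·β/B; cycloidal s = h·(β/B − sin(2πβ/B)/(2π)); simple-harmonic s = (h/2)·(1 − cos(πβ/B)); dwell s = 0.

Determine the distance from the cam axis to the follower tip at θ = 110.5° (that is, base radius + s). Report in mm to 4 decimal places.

seg 1 [0°–95.3°] uniform, h=5: full span → s += 5 → s = 5.0000
seg 2 [95.3°–182°] simple-harmonic, h=-5: θ=110.5° here. β=15.2, B=86.7. -5/2·(1 − cos(π·0.1753)) = -0.3697 → s = 4.6303
radial distance = base radius + s = 26 + 4.6303 = 30.6303

30.6303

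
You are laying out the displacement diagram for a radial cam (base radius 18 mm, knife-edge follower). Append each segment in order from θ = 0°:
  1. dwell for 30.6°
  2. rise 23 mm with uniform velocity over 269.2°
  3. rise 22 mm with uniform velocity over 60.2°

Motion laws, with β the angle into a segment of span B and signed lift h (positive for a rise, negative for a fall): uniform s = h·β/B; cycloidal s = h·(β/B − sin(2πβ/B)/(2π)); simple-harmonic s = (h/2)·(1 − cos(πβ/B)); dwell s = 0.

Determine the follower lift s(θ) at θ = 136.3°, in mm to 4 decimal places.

seg 1 [0°–30.6°] dwell: s stays 0.0000
seg 2 [30.6°–299.8°] uniform, h=23: θ=136.3° here. β=105.7, B=269.2. 23·105.7/269.2 = 9.0308 → s = 9.0308

9.0308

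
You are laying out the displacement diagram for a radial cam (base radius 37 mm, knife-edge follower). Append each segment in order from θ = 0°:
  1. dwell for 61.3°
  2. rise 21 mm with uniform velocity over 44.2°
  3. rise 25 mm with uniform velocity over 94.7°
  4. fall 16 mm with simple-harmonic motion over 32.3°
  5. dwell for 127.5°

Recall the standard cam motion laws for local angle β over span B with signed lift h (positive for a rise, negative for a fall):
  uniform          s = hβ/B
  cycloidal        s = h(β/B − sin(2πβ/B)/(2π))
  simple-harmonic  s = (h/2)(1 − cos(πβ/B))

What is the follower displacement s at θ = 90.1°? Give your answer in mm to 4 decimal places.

seg 1 [0°–61.3°] dwell: s stays 0.0000
seg 2 [61.3°–105.5°] uniform, h=21: θ=90.1° here. β=28.8, B=44.2. 21·28.8/44.2 = 13.6833 → s = 13.6833

13.6833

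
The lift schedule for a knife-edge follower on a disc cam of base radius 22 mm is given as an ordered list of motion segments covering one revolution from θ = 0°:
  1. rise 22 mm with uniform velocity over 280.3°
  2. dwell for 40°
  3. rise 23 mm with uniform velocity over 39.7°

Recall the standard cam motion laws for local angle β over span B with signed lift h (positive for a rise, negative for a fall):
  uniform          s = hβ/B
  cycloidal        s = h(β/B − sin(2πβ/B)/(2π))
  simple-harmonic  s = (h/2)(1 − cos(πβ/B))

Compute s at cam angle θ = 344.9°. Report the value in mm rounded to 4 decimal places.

seg 1 [0°–280.3°] uniform, h=22: full span → s += 22 → s = 22.0000
seg 2 [280.3°–320.3°] dwell: s stays 22.0000
seg 3 [320.3°–360°] uniform, h=23: θ=344.9° here. β=24.6, B=39.7. 23·24.6/39.7 = 14.2519 → s = 36.2519

36.2519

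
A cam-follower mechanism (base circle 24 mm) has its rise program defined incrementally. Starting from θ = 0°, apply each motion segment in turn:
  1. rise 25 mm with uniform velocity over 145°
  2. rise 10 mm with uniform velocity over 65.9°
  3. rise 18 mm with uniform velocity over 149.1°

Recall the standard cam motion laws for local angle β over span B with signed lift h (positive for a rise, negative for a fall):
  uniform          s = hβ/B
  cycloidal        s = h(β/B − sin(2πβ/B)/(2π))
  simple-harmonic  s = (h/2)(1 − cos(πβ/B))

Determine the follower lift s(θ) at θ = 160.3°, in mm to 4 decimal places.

seg 1 [0°–145°] uniform, h=25: full span → s += 25 → s = 25.0000
seg 2 [145°–210.9°] uniform, h=10: θ=160.3° here. β=15.3, B=65.9. 10·15.3/65.9 = 2.3217 → s = 27.3217

27.3217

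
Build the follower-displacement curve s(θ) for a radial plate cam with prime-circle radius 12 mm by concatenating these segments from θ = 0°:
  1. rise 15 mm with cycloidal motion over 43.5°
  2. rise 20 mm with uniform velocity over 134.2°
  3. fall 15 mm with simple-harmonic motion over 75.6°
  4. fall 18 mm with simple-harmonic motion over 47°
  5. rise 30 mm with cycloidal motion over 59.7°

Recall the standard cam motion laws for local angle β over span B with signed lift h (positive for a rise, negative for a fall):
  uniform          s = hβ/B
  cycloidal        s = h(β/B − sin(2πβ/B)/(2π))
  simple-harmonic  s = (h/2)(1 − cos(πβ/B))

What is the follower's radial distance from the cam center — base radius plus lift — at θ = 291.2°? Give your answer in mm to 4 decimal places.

seg 1 [0°–43.5°] cycloidal, h=15: full span → s += 15 → s = 15.0000
seg 2 [43.5°–177.7°] uniform, h=20: full span → s += 20 → s = 35.0000
seg 3 [177.7°–253.3°] simple-harmonic, h=-15: full span → s += -15 → s = 20.0000
seg 4 [253.3°–300.3°] simple-harmonic, h=-18: θ=291.2° here. β=37.9, B=47. -18/2·(1 − cos(π·0.8064)) = -16.3858 → s = 3.6142
radial distance = base radius + s = 12 + 3.6142 = 15.6142

15.6142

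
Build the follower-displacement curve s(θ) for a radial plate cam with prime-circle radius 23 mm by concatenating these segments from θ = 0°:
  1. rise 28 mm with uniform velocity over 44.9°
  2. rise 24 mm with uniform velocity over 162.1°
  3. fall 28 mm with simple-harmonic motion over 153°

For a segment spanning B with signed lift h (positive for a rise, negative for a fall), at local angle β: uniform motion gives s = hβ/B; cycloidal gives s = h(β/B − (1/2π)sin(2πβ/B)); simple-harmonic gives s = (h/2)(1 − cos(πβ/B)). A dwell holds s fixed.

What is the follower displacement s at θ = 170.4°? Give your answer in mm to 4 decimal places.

seg 1 [0°–44.9°] uniform, h=28: full span → s += 28 → s = 28.0000
seg 2 [44.9°–207°] uniform, h=24: θ=170.4° here. β=125.5, B=162.1. 24·125.5/162.1 = 18.5811 → s = 46.5811

46.5811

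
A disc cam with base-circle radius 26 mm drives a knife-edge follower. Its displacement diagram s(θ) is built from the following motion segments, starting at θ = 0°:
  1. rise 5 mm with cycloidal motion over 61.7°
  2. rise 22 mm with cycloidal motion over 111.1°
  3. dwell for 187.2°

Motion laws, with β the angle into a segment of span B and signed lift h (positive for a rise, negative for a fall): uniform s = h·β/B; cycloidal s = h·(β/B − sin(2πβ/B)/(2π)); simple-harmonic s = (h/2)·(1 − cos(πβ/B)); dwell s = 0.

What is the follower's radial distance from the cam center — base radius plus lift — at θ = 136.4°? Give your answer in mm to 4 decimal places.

seg 1 [0°–61.7°] cycloidal, h=5: full span → s += 5 → s = 5.0000
seg 2 [61.7°–172.8°] cycloidal, h=22: θ=136.4° here. β=74.7, B=111.1. 22·(0.6724 − sin(2π·0.6724)/(2π)) = 17.8851 → s = 22.8851
radial distance = base radius + s = 26 + 22.8851 = 48.8851

48.8851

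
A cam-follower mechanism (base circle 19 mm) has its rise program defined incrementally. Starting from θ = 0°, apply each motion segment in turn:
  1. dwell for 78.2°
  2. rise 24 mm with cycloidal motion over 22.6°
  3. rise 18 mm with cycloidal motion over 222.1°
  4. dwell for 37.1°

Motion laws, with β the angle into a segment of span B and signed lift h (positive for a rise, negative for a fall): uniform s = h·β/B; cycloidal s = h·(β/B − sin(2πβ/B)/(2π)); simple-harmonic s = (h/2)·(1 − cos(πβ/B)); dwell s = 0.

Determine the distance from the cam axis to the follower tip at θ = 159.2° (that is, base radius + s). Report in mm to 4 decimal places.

seg 1 [0°–78.2°] dwell: s stays 0.0000
seg 2 [78.2°–100.8°] cycloidal, h=24: full span → s += 24 → s = 24.0000
seg 3 [100.8°–322.9°] cycloidal, h=18: θ=159.2° here. β=58.4, B=222.1. 18·(0.2629 − sin(2π·0.2629)/(2π)) = 1.8777 → s = 25.8777
radial distance = base radius + s = 19 + 25.8777 = 44.8777

44.8777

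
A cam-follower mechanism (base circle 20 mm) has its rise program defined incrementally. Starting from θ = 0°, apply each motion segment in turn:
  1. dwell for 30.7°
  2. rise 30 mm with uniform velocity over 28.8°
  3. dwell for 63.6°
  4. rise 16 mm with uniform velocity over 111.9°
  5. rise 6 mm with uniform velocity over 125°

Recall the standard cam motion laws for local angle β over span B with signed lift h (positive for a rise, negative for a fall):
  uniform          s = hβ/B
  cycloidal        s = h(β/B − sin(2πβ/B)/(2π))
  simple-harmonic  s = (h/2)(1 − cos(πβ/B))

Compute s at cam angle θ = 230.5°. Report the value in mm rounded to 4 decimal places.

seg 1 [0°–30.7°] dwell: s stays 0.0000
seg 2 [30.7°–59.5°] uniform, h=30: full span → s += 30 → s = 30.0000
seg 3 [59.5°–123.1°] dwell: s stays 30.0000
seg 4 [123.1°–235°] uniform, h=16: θ=230.5° here. β=107.4, B=111.9. 16·107.4/111.9 = 15.3566 → s = 45.3566

45.3566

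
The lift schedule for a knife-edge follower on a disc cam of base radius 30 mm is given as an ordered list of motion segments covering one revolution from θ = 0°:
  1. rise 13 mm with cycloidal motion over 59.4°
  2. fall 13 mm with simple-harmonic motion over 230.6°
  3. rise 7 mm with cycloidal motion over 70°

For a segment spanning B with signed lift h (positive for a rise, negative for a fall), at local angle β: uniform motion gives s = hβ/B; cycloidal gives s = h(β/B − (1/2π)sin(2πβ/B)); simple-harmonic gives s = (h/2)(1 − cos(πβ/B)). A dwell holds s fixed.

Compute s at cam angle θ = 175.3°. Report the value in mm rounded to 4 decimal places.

seg 1 [0°–59.4°] cycloidal, h=13: full span → s += 13 → s = 13.0000
seg 2 [59.4°–290°] simple-harmonic, h=-13: θ=175.3° here. β=115.9, B=230.6. -13/2·(1 − cos(π·0.5026)) = -6.5531 → s = 6.4469

6.4469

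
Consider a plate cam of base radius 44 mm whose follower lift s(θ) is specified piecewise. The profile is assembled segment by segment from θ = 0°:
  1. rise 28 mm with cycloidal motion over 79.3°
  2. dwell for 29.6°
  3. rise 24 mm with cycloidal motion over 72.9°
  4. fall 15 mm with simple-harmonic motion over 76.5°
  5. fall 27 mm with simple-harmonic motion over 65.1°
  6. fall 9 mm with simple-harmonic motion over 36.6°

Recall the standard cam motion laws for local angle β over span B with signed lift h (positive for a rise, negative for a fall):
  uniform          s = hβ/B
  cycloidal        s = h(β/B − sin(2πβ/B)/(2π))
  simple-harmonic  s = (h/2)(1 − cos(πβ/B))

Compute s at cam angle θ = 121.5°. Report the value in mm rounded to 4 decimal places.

seg 1 [0°–79.3°] cycloidal, h=28: full span → s += 28 → s = 28.0000
seg 2 [79.3°–108.9°] dwell: s stays 28.0000
seg 3 [108.9°–181.8°] cycloidal, h=24: θ=121.5° here. β=12.6, B=72.9. 24·(0.1728 − sin(2π·0.1728)/(2π)) = 0.7686 → s = 28.7686

28.7686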